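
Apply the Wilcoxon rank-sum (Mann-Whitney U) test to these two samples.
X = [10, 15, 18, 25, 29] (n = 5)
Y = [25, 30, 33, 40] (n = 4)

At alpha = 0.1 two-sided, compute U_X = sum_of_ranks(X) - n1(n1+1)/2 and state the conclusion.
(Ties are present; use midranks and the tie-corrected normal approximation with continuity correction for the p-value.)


Step 1: Combine and sort all 9 observations; assign midranks.
sorted (value, group): (10,X), (15,X), (18,X), (25,X), (25,Y), (29,X), (30,Y), (33,Y), (40,Y)
ranks: 10->1, 15->2, 18->3, 25->4.5, 25->4.5, 29->6, 30->7, 33->8, 40->9
Step 2: Rank sum for X: R1 = 1 + 2 + 3 + 4.5 + 6 = 16.5.
Step 3: U_X = R1 - n1(n1+1)/2 = 16.5 - 5*6/2 = 16.5 - 15 = 1.5.
       U_Y = n1*n2 - U_X = 20 - 1.5 = 18.5.
Step 4: Ties are present, so use the tie-corrected normal approximation (with continuity correction) for the p-value.
Step 5: p-value = 0.049090; compare to alpha = 0.1. reject H0.

U_X = 1.5, p = 0.049090, reject H0 at alpha = 0.1.


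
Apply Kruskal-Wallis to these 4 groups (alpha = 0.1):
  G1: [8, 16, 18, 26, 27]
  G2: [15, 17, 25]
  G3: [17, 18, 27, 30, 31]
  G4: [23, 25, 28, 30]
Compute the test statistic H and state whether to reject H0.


Step 1: Combine all N = 17 observations and assign midranks.
sorted (value, group, rank): (8,G1,1), (15,G2,2), (16,G1,3), (17,G2,4.5), (17,G3,4.5), (18,G1,6.5), (18,G3,6.5), (23,G4,8), (25,G2,9.5), (25,G4,9.5), (26,G1,11), (27,G1,12.5), (27,G3,12.5), (28,G4,14), (30,G3,15.5), (30,G4,15.5), (31,G3,17)
Step 2: Sum ranks within each group.
R_1 = 34 (n_1 = 5)
R_2 = 16 (n_2 = 3)
R_3 = 56 (n_3 = 5)
R_4 = 47 (n_4 = 4)
Step 3: H = 12/(N(N+1)) * sum(R_i^2/n_i) - 3(N+1)
     = 12/(17*18) * (34^2/5 + 16^2/3 + 56^2/5 + 47^2/4) - 3*18
     = 0.039216 * 1495.98 - 54
     = 4.666013.
Step 4: Ties present; correction factor C = 1 - 30/(17^3 - 17) = 0.993873. Corrected H = 4.666013 / 0.993873 = 4.694780.
Step 5: Under H0, H ~ chi^2(3); p-value = 0.195561.
Step 6: alpha = 0.1. fail to reject H0.

H = 4.6948, df = 3, p = 0.195561, fail to reject H0.


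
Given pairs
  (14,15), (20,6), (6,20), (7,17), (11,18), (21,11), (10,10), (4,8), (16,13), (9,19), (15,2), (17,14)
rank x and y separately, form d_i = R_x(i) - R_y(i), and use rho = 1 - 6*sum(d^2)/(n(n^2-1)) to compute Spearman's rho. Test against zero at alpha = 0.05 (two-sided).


Step 1: Rank x and y separately (midranks; no ties here).
rank(x): 14->7, 20->11, 6->2, 7->3, 11->6, 21->12, 10->5, 4->1, 16->9, 9->4, 15->8, 17->10
rank(y): 15->8, 6->2, 20->12, 17->9, 18->10, 11->5, 10->4, 8->3, 13->6, 19->11, 2->1, 14->7
Step 2: d_i = R_x(i) - R_y(i); compute d_i^2.
  (7-8)^2=1, (11-2)^2=81, (2-12)^2=100, (3-9)^2=36, (6-10)^2=16, (12-5)^2=49, (5-4)^2=1, (1-3)^2=4, (9-6)^2=9, (4-11)^2=49, (8-1)^2=49, (10-7)^2=9
sum(d^2) = 404.
Step 3: rho = 1 - 6*404 / (12*(12^2 - 1)) = 1 - 2424/1716 = -0.412587.
Step 4: Under H0, t = rho * sqrt((n-2)/(1-rho^2)) = -1.4323 ~ t(10).
Step 5: Two-sided p-value from the t-distribution with 10 df = 0.182564.
Step 6: alpha = 0.05. fail to reject H0.

rho = -0.4126, p = 0.182564, fail to reject H0 at alpha = 0.05.


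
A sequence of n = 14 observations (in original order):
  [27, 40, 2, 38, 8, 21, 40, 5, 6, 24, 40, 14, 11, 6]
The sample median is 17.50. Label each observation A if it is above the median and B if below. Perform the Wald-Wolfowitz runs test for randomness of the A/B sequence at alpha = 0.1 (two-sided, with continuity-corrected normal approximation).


Step 1: Compute median = 17.50; label A = above, B = below.
Labels in order: AABABAABBAABBB  (n_A = 7, n_B = 7)
Step 2: Count runs R = 8.
Step 3: Under H0 (random ordering), E[R] = 2*n_A*n_B/(n_A+n_B) + 1 = 2*7*7/14 + 1 = 8.0000.
        Var[R] = 2*n_A*n_B*(2*n_A*n_B - n_A - n_B) / ((n_A+n_B)^2 * (n_A+n_B-1)) = 8232/2548 = 3.2308.
        SD[R] = 1.7974.
Step 4: R = E[R], so z = 0 with no continuity correction.
Step 5: Two-sided p-value via normal approximation = 2*(1 - Phi(|z|)) = 1.000000.
Step 6: alpha = 0.1. fail to reject H0.

R = 8, z = 0.0000, p = 1.000000, fail to reject H0.


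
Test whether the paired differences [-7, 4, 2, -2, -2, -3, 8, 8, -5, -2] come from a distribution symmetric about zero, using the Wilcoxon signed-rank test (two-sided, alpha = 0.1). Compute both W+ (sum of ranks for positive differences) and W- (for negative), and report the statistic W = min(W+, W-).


Step 1: Drop any zero differences (none here) and take |d_i|.
|d| = [7, 4, 2, 2, 2, 3, 8, 8, 5, 2]
Step 2: Midrank |d_i| (ties get averaged ranks).
ranks: |7|->8, |4|->6, |2|->2.5, |2|->2.5, |2|->2.5, |3|->5, |8|->9.5, |8|->9.5, |5|->7, |2|->2.5
Step 3: Attach original signs; sum ranks with positive sign and with negative sign.
W+ = 6 + 2.5 + 9.5 + 9.5 = 27.5
W- = 8 + 2.5 + 2.5 + 5 + 7 + 2.5 = 27.5
(Check: W+ + W- = 55 should equal n(n+1)/2 = 55.)
Step 4: Test statistic W = min(W+, W-) = 27.5.
Step 5: Ties in |d|, so use the tie-corrected normal approximation.
        E[W] = n(n+1)/4 = 10*11/4 = 27.5.
        Tie groups: |d|=2 (t=4), |d|=8 (t=2); sum(t^3 - t) = 66.
        Var[W] = n(n+1)(2n+1)/24 - sum(t^3-t)/48 = 2310/24 - 66/48 = 94.875.
        z = (W - E[W]) / sqrt(Var[W]) = (27.5 - 27.5) / 9.7404 = 0.0000.
        Two-sided p = 2*Phi(z) = 1.000000.
Step 6: alpha = 0.1. fail to reject H0.

W+ = 27.5, W- = 27.5, W = min = 27.5, p = 1.000000, fail to reject H0.


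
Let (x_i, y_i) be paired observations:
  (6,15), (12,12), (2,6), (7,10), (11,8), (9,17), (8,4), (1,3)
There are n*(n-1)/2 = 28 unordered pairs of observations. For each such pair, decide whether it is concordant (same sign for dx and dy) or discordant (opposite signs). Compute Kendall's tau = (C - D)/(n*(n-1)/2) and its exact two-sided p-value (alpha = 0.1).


Step 1: Enumerate the 28 unordered pairs (i,j) with i<j and classify each by sign(x_j-x_i) * sign(y_j-y_i).
  (1,2):dx=+6,dy=-3->D; (1,3):dx=-4,dy=-9->C; (1,4):dx=+1,dy=-5->D; (1,5):dx=+5,dy=-7->D
  (1,6):dx=+3,dy=+2->C; (1,7):dx=+2,dy=-11->D; (1,8):dx=-5,dy=-12->C; (2,3):dx=-10,dy=-6->C
  (2,4):dx=-5,dy=-2->C; (2,5):dx=-1,dy=-4->C; (2,6):dx=-3,dy=+5->D; (2,7):dx=-4,dy=-8->C
  (2,8):dx=-11,dy=-9->C; (3,4):dx=+5,dy=+4->C; (3,5):dx=+9,dy=+2->C; (3,6):dx=+7,dy=+11->C
  (3,7):dx=+6,dy=-2->D; (3,8):dx=-1,dy=-3->C; (4,5):dx=+4,dy=-2->D; (4,6):dx=+2,dy=+7->C
  (4,7):dx=+1,dy=-6->D; (4,8):dx=-6,dy=-7->C; (5,6):dx=-2,dy=+9->D; (5,7):dx=-3,dy=-4->C
  (5,8):dx=-10,dy=-5->C; (6,7):dx=-1,dy=-13->C; (6,8):dx=-8,dy=-14->C; (7,8):dx=-7,dy=-1->C
Step 2: C = 19, D = 9, total pairs = 28.
Step 3: tau = (C - D)/(n(n-1)/2) = (19 - 9)/28 = 0.357143.
Step 4: Exact two-sided p-value (enumerate n! = 40320 permutations of y under H0): p = 0.275099.
Step 5: alpha = 0.1. fail to reject H0.

tau_b = 0.3571 (C=19, D=9), p = 0.275099, fail to reject H0.


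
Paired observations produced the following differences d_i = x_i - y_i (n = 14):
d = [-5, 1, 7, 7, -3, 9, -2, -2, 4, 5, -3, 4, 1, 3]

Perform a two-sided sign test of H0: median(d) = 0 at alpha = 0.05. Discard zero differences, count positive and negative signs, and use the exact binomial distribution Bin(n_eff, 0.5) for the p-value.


Step 1: Discard zero differences. Original n = 14; n_eff = number of nonzero differences = 14.
Nonzero differences (with sign): -5, +1, +7, +7, -3, +9, -2, -2, +4, +5, -3, +4, +1, +3
Step 2: Count signs: positive = 9, negative = 5.
Step 3: Under H0: P(positive) = 0.5, so the number of positives S ~ Bin(14, 0.5).
Step 4: Two-sided exact p-value = sum of Bin(14,0.5) probabilities at or below the observed probability = 0.423950.
Step 5: alpha = 0.05. fail to reject H0.

n_eff = 14, pos = 9, neg = 5, p = 0.423950, fail to reject H0.


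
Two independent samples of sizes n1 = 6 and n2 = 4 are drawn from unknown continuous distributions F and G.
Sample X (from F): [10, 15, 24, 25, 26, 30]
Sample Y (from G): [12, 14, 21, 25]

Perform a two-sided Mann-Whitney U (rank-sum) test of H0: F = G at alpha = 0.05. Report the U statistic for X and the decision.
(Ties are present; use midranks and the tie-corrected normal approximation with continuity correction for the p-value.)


Step 1: Combine and sort all 10 observations; assign midranks.
sorted (value, group): (10,X), (12,Y), (14,Y), (15,X), (21,Y), (24,X), (25,X), (25,Y), (26,X), (30,X)
ranks: 10->1, 12->2, 14->3, 15->4, 21->5, 24->6, 25->7.5, 25->7.5, 26->9, 30->10
Step 2: Rank sum for X: R1 = 1 + 4 + 6 + 7.5 + 9 + 10 = 37.5.
Step 3: U_X = R1 - n1(n1+1)/2 = 37.5 - 6*7/2 = 37.5 - 21 = 16.5.
       U_Y = n1*n2 - U_X = 24 - 16.5 = 7.5.
Step 4: Ties are present, so use the tie-corrected normal approximation (with continuity correction) for the p-value.
Step 5: p-value = 0.392330; compare to alpha = 0.05. fail to reject H0.

U_X = 16.5, p = 0.392330, fail to reject H0 at alpha = 0.05.


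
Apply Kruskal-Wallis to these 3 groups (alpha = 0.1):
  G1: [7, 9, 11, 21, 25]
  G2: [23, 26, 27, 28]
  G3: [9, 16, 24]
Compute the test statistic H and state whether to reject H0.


Step 1: Combine all N = 12 observations and assign midranks.
sorted (value, group, rank): (7,G1,1), (9,G1,2.5), (9,G3,2.5), (11,G1,4), (16,G3,5), (21,G1,6), (23,G2,7), (24,G3,8), (25,G1,9), (26,G2,10), (27,G2,11), (28,G2,12)
Step 2: Sum ranks within each group.
R_1 = 22.5 (n_1 = 5)
R_2 = 40 (n_2 = 4)
R_3 = 15.5 (n_3 = 3)
Step 3: H = 12/(N(N+1)) * sum(R_i^2/n_i) - 3(N+1)
     = 12/(12*13) * (22.5^2/5 + 40^2/4 + 15.5^2/3) - 3*13
     = 0.076923 * 581.333 - 39
     = 5.717949.
Step 4: Ties present; correction factor C = 1 - 6/(12^3 - 12) = 0.996503. Corrected H = 5.717949 / 0.996503 = 5.738012.
Step 5: Under H0, H ~ chi^2(2); p-value = 0.056755.
Step 6: alpha = 0.1. reject H0.

H = 5.7380, df = 2, p = 0.056755, reject H0.


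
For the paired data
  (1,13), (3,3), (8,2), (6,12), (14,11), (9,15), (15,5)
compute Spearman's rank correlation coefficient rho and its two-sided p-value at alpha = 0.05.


Step 1: Rank x and y separately (midranks; no ties here).
rank(x): 1->1, 3->2, 8->4, 6->3, 14->6, 9->5, 15->7
rank(y): 13->6, 3->2, 2->1, 12->5, 11->4, 15->7, 5->3
Step 2: d_i = R_x(i) - R_y(i); compute d_i^2.
  (1-6)^2=25, (2-2)^2=0, (4-1)^2=9, (3-5)^2=4, (6-4)^2=4, (5-7)^2=4, (7-3)^2=16
sum(d^2) = 62.
Step 3: rho = 1 - 6*62 / (7*(7^2 - 1)) = 1 - 372/336 = -0.107143.
Step 4: Under H0, t = rho * sqrt((n-2)/(1-rho^2)) = -0.2410 ~ t(5).
Step 5: Two-sided p-value from the t-distribution with 5 df = 0.819151.
Step 6: alpha = 0.05. fail to reject H0.

rho = -0.1071, p = 0.819151, fail to reject H0 at alpha = 0.05.


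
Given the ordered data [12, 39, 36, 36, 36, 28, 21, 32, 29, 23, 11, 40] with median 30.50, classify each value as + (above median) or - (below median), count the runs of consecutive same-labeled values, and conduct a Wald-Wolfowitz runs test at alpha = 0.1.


Step 1: Compute median = 30.50; label A = above, B = below.
Labels in order: BAAAABBABBBA  (n_A = 6, n_B = 6)
Step 2: Count runs R = 6.
Step 3: Under H0 (random ordering), E[R] = 2*n_A*n_B/(n_A+n_B) + 1 = 2*6*6/12 + 1 = 7.0000.
        Var[R] = 2*n_A*n_B*(2*n_A*n_B - n_A - n_B) / ((n_A+n_B)^2 * (n_A+n_B-1)) = 4320/1584 = 2.7273.
        SD[R] = 1.6514.
Step 4: Continuity-corrected z = (R + 0.5 - E[R]) / SD[R] = (6 + 0.5 - 7.0000) / 1.6514 = -0.3028.
Step 5: Two-sided p-value via normal approximation = 2*(1 - Phi(|z|)) = 0.762069.
Step 6: alpha = 0.1. fail to reject H0.

R = 6, z = -0.3028, p = 0.762069, fail to reject H0.


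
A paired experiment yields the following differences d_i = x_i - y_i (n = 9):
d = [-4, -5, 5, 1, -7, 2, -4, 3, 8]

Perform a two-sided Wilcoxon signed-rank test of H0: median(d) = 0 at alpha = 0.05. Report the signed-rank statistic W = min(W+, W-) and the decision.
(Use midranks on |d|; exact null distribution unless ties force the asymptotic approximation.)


Step 1: Drop any zero differences (none here) and take |d_i|.
|d| = [4, 5, 5, 1, 7, 2, 4, 3, 8]
Step 2: Midrank |d_i| (ties get averaged ranks).
ranks: |4|->4.5, |5|->6.5, |5|->6.5, |1|->1, |7|->8, |2|->2, |4|->4.5, |3|->3, |8|->9
Step 3: Attach original signs; sum ranks with positive sign and with negative sign.
W+ = 6.5 + 1 + 2 + 3 + 9 = 21.5
W- = 4.5 + 6.5 + 8 + 4.5 = 23.5
(Check: W+ + W- = 45 should equal n(n+1)/2 = 45.)
Step 4: Test statistic W = min(W+, W-) = 21.5.
Step 5: Ties in |d|, so use the tie-corrected normal approximation.
        E[W] = n(n+1)/4 = 9*10/4 = 22.5.
        Tie groups: |d|=4 (t=2), |d|=5 (t=2); sum(t^3 - t) = 12.
        Var[W] = n(n+1)(2n+1)/24 - sum(t^3-t)/48 = 1710/24 - 12/48 = 71.
        z = (W - E[W]) / sqrt(Var[W]) = (21.5 - 22.5) / 8.4261 = -0.1187.
        Two-sided p = 2*Phi(z) = 0.905530.
Step 6: alpha = 0.05. fail to reject H0.

W+ = 21.5, W- = 23.5, W = min = 21.5, p = 0.905530, fail to reject H0.


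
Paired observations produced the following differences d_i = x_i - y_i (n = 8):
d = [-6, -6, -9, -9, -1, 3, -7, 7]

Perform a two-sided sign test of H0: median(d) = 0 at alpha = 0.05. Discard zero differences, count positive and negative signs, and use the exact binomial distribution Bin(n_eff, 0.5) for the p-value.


Step 1: Discard zero differences. Original n = 8; n_eff = number of nonzero differences = 8.
Nonzero differences (with sign): -6, -6, -9, -9, -1, +3, -7, +7
Step 2: Count signs: positive = 2, negative = 6.
Step 3: Under H0: P(positive) = 0.5, so the number of positives S ~ Bin(8, 0.5).
Step 4: Two-sided exact p-value = sum of Bin(8,0.5) probabilities at or below the observed probability = 0.289062.
Step 5: alpha = 0.05. fail to reject H0.

n_eff = 8, pos = 2, neg = 6, p = 0.289062, fail to reject H0.


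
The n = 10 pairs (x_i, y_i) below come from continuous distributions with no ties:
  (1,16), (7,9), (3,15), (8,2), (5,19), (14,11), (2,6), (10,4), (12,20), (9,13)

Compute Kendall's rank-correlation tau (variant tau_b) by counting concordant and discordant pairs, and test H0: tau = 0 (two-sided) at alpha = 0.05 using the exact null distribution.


Step 1: Enumerate the 45 unordered pairs (i,j) with i<j and classify each by sign(x_j-x_i) * sign(y_j-y_i).
  (1,2):dx=+6,dy=-7->D; (1,3):dx=+2,dy=-1->D; (1,4):dx=+7,dy=-14->D; (1,5):dx=+4,dy=+3->C
  (1,6):dx=+13,dy=-5->D; (1,7):dx=+1,dy=-10->D; (1,8):dx=+9,dy=-12->D; (1,9):dx=+11,dy=+4->C
  (1,10):dx=+8,dy=-3->D; (2,3):dx=-4,dy=+6->D; (2,4):dx=+1,dy=-7->D; (2,5):dx=-2,dy=+10->D
  (2,6):dx=+7,dy=+2->C; (2,7):dx=-5,dy=-3->C; (2,8):dx=+3,dy=-5->D; (2,9):dx=+5,dy=+11->C
  (2,10):dx=+2,dy=+4->C; (3,4):dx=+5,dy=-13->D; (3,5):dx=+2,dy=+4->C; (3,6):dx=+11,dy=-4->D
  (3,7):dx=-1,dy=-9->C; (3,8):dx=+7,dy=-11->D; (3,9):dx=+9,dy=+5->C; (3,10):dx=+6,dy=-2->D
  (4,5):dx=-3,dy=+17->D; (4,6):dx=+6,dy=+9->C; (4,7):dx=-6,dy=+4->D; (4,8):dx=+2,dy=+2->C
  (4,9):dx=+4,dy=+18->C; (4,10):dx=+1,dy=+11->C; (5,6):dx=+9,dy=-8->D; (5,7):dx=-3,dy=-13->C
  (5,8):dx=+5,dy=-15->D; (5,9):dx=+7,dy=+1->C; (5,10):dx=+4,dy=-6->D; (6,7):dx=-12,dy=-5->C
  (6,8):dx=-4,dy=-7->C; (6,9):dx=-2,dy=+9->D; (6,10):dx=-5,dy=+2->D; (7,8):dx=+8,dy=-2->D
  (7,9):dx=+10,dy=+14->C; (7,10):dx=+7,dy=+7->C; (8,9):dx=+2,dy=+16->C; (8,10):dx=-1,dy=+9->D
  (9,10):dx=-3,dy=-7->C
Step 2: C = 21, D = 24, total pairs = 45.
Step 3: tau = (C - D)/(n(n-1)/2) = (21 - 24)/45 = -0.066667.
Step 4: Exact two-sided p-value (enumerate n! = 3628800 permutations of y under H0): p = 0.861801.
Step 5: alpha = 0.05. fail to reject H0.

tau_b = -0.0667 (C=21, D=24), p = 0.861801, fail to reject H0.


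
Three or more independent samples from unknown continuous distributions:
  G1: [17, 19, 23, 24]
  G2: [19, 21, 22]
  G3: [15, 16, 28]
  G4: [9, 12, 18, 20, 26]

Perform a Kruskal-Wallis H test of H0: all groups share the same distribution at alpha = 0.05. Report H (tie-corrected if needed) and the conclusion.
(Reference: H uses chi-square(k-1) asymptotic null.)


Step 1: Combine all N = 15 observations and assign midranks.
sorted (value, group, rank): (9,G4,1), (12,G4,2), (15,G3,3), (16,G3,4), (17,G1,5), (18,G4,6), (19,G1,7.5), (19,G2,7.5), (20,G4,9), (21,G2,10), (22,G2,11), (23,G1,12), (24,G1,13), (26,G4,14), (28,G3,15)
Step 2: Sum ranks within each group.
R_1 = 37.5 (n_1 = 4)
R_2 = 28.5 (n_2 = 3)
R_3 = 22 (n_3 = 3)
R_4 = 32 (n_4 = 5)
Step 3: H = 12/(N(N+1)) * sum(R_i^2/n_i) - 3(N+1)
     = 12/(15*16) * (37.5^2/4 + 28.5^2/3 + 22^2/3 + 32^2/5) - 3*16
     = 0.050000 * 988.446 - 48
     = 1.422292.
Step 4: Ties present; correction factor C = 1 - 6/(15^3 - 15) = 0.998214. Corrected H = 1.422292 / 0.998214 = 1.424836.
Step 5: Under H0, H ~ chi^2(3); p-value = 0.699723.
Step 6: alpha = 0.05. fail to reject H0.

H = 1.4248, df = 3, p = 0.699723, fail to reject H0.


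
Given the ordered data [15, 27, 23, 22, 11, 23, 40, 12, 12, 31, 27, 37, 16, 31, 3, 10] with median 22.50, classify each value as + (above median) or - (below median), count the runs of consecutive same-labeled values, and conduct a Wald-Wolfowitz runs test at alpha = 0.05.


Step 1: Compute median = 22.50; label A = above, B = below.
Labels in order: BAABBAABBAAABABB  (n_A = 8, n_B = 8)
Step 2: Count runs R = 9.
Step 3: Under H0 (random ordering), E[R] = 2*n_A*n_B/(n_A+n_B) + 1 = 2*8*8/16 + 1 = 9.0000.
        Var[R] = 2*n_A*n_B*(2*n_A*n_B - n_A - n_B) / ((n_A+n_B)^2 * (n_A+n_B-1)) = 14336/3840 = 3.7333.
        SD[R] = 1.9322.
Step 4: R = E[R], so z = 0 with no continuity correction.
Step 5: Two-sided p-value via normal approximation = 2*(1 - Phi(|z|)) = 1.000000.
Step 6: alpha = 0.05. fail to reject H0.

R = 9, z = 0.0000, p = 1.000000, fail to reject H0.


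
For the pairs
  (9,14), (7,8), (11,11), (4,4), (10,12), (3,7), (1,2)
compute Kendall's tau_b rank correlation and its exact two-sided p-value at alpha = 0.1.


Step 1: Enumerate the 21 unordered pairs (i,j) with i<j and classify each by sign(x_j-x_i) * sign(y_j-y_i).
  (1,2):dx=-2,dy=-6->C; (1,3):dx=+2,dy=-3->D; (1,4):dx=-5,dy=-10->C; (1,5):dx=+1,dy=-2->D
  (1,6):dx=-6,dy=-7->C; (1,7):dx=-8,dy=-12->C; (2,3):dx=+4,dy=+3->C; (2,4):dx=-3,dy=-4->C
  (2,5):dx=+3,dy=+4->C; (2,6):dx=-4,dy=-1->C; (2,7):dx=-6,dy=-6->C; (3,4):dx=-7,dy=-7->C
  (3,5):dx=-1,dy=+1->D; (3,6):dx=-8,dy=-4->C; (3,7):dx=-10,dy=-9->C; (4,5):dx=+6,dy=+8->C
  (4,6):dx=-1,dy=+3->D; (4,7):dx=-3,dy=-2->C; (5,6):dx=-7,dy=-5->C; (5,7):dx=-9,dy=-10->C
  (6,7):dx=-2,dy=-5->C
Step 2: C = 17, D = 4, total pairs = 21.
Step 3: tau = (C - D)/(n(n-1)/2) = (17 - 4)/21 = 0.619048.
Step 4: Exact two-sided p-value (enumerate n! = 5040 permutations of y under H0): p = 0.069048.
Step 5: alpha = 0.1. reject H0.

tau_b = 0.6190 (C=17, D=4), p = 0.069048, reject H0.


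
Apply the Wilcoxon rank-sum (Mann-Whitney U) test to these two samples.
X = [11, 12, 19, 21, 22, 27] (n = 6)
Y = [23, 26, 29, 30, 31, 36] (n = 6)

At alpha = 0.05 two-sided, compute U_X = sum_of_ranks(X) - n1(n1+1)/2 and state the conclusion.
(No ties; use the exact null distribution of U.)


Step 1: Combine and sort all 12 observations; assign midranks.
sorted (value, group): (11,X), (12,X), (19,X), (21,X), (22,X), (23,Y), (26,Y), (27,X), (29,Y), (30,Y), (31,Y), (36,Y)
ranks: 11->1, 12->2, 19->3, 21->4, 22->5, 23->6, 26->7, 27->8, 29->9, 30->10, 31->11, 36->12
Step 2: Rank sum for X: R1 = 1 + 2 + 3 + 4 + 5 + 8 = 23.
Step 3: U_X = R1 - n1(n1+1)/2 = 23 - 6*7/2 = 23 - 21 = 2.
       U_Y = n1*n2 - U_X = 36 - 2 = 34.
Step 4: No ties, so the exact null distribution of U (based on enumerating the C(12,6) = 924 equally likely rank assignments) gives the two-sided p-value.
Step 5: p-value = 0.008658; compare to alpha = 0.05. reject H0.

U_X = 2, p = 0.008658, reject H0 at alpha = 0.05.


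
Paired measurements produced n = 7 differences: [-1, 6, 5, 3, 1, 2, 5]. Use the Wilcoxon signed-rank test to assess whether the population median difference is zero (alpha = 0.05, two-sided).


Step 1: Drop any zero differences (none here) and take |d_i|.
|d| = [1, 6, 5, 3, 1, 2, 5]
Step 2: Midrank |d_i| (ties get averaged ranks).
ranks: |1|->1.5, |6|->7, |5|->5.5, |3|->4, |1|->1.5, |2|->3, |5|->5.5
Step 3: Attach original signs; sum ranks with positive sign and with negative sign.
W+ = 7 + 5.5 + 4 + 1.5 + 3 + 5.5 = 26.5
W- = 1.5 = 1.5
(Check: W+ + W- = 28 should equal n(n+1)/2 = 28.)
Step 4: Test statistic W = min(W+, W-) = 1.5.
Step 5: Ties in |d|, so use the tie-corrected normal approximation.
        E[W] = n(n+1)/4 = 7*8/4 = 14.
        Tie groups: |d|=1 (t=2), |d|=5 (t=2); sum(t^3 - t) = 12.
        Var[W] = n(n+1)(2n+1)/24 - sum(t^3-t)/48 = 840/24 - 12/48 = 34.75.
        z = (W - E[W]) / sqrt(Var[W]) = (1.5 - 14) / 5.8949 = -2.1205.
        Two-sided p = 2*Phi(z) = 0.033966.
Step 6: alpha = 0.05. reject H0.

W+ = 26.5, W- = 1.5, W = min = 1.5, p = 0.033966, reject H0.


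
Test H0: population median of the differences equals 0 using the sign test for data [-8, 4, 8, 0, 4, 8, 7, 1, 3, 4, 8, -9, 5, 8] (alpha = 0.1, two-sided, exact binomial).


Step 1: Discard zero differences. Original n = 14; n_eff = number of nonzero differences = 13.
Nonzero differences (with sign): -8, +4, +8, +4, +8, +7, +1, +3, +4, +8, -9, +5, +8
Step 2: Count signs: positive = 11, negative = 2.
Step 3: Under H0: P(positive) = 0.5, so the number of positives S ~ Bin(13, 0.5).
Step 4: Two-sided exact p-value = sum of Bin(13,0.5) probabilities at or below the observed probability = 0.022461.
Step 5: alpha = 0.1. reject H0.

n_eff = 13, pos = 11, neg = 2, p = 0.022461, reject H0.


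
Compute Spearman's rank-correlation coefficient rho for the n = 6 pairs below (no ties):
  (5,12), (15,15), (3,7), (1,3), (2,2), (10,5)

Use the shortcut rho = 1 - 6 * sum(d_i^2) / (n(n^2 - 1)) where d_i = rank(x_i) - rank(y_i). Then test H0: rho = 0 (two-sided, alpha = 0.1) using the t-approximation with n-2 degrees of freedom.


Step 1: Rank x and y separately (midranks; no ties here).
rank(x): 5->4, 15->6, 3->3, 1->1, 2->2, 10->5
rank(y): 12->5, 15->6, 7->4, 3->2, 2->1, 5->3
Step 2: d_i = R_x(i) - R_y(i); compute d_i^2.
  (4-5)^2=1, (6-6)^2=0, (3-4)^2=1, (1-2)^2=1, (2-1)^2=1, (5-3)^2=4
sum(d^2) = 8.
Step 3: rho = 1 - 6*8 / (6*(6^2 - 1)) = 1 - 48/210 = 0.771429.
Step 4: Under H0, t = rho * sqrt((n-2)/(1-rho^2)) = 2.4247 ~ t(4).
Step 5: Two-sided p-value from the t-distribution with 4 df = 0.072397.
Step 6: alpha = 0.1. reject H0.

rho = 0.7714, p = 0.072397, reject H0 at alpha = 0.1.


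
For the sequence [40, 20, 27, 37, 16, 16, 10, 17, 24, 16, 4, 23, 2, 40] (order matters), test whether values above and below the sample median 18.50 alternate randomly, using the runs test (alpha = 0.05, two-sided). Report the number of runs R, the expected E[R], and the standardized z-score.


Step 1: Compute median = 18.50; label A = above, B = below.
Labels in order: AAAABBBBABBABA  (n_A = 7, n_B = 7)
Step 2: Count runs R = 7.
Step 3: Under H0 (random ordering), E[R] = 2*n_A*n_B/(n_A+n_B) + 1 = 2*7*7/14 + 1 = 8.0000.
        Var[R] = 2*n_A*n_B*(2*n_A*n_B - n_A - n_B) / ((n_A+n_B)^2 * (n_A+n_B-1)) = 8232/2548 = 3.2308.
        SD[R] = 1.7974.
Step 4: Continuity-corrected z = (R + 0.5 - E[R]) / SD[R] = (7 + 0.5 - 8.0000) / 1.7974 = -0.2782.
Step 5: Two-sided p-value via normal approximation = 2*(1 - Phi(|z|)) = 0.780879.
Step 6: alpha = 0.05. fail to reject H0.

R = 7, z = -0.2782, p = 0.780879, fail to reject H0.


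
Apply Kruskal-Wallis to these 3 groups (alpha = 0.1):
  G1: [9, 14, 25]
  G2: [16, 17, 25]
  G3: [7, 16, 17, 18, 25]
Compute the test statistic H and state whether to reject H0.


Step 1: Combine all N = 11 observations and assign midranks.
sorted (value, group, rank): (7,G3,1), (9,G1,2), (14,G1,3), (16,G2,4.5), (16,G3,4.5), (17,G2,6.5), (17,G3,6.5), (18,G3,8), (25,G1,10), (25,G2,10), (25,G3,10)
Step 2: Sum ranks within each group.
R_1 = 15 (n_1 = 3)
R_2 = 21 (n_2 = 3)
R_3 = 30 (n_3 = 5)
Step 3: H = 12/(N(N+1)) * sum(R_i^2/n_i) - 3(N+1)
     = 12/(11*12) * (15^2/3 + 21^2/3 + 30^2/5) - 3*12
     = 0.090909 * 402 - 36
     = 0.545455.
Step 4: Ties present; correction factor C = 1 - 36/(11^3 - 11) = 0.972727. Corrected H = 0.545455 / 0.972727 = 0.560748.
Step 5: Under H0, H ~ chi^2(2); p-value = 0.755501.
Step 6: alpha = 0.1. fail to reject H0.

H = 0.5607, df = 2, p = 0.755501, fail to reject H0.


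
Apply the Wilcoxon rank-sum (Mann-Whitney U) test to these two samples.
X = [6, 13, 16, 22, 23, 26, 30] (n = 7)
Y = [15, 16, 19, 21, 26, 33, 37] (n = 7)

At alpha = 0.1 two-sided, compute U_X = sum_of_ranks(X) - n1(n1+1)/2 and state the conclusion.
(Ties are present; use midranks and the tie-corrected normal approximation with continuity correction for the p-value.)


Step 1: Combine and sort all 14 observations; assign midranks.
sorted (value, group): (6,X), (13,X), (15,Y), (16,X), (16,Y), (19,Y), (21,Y), (22,X), (23,X), (26,X), (26,Y), (30,X), (33,Y), (37,Y)
ranks: 6->1, 13->2, 15->3, 16->4.5, 16->4.5, 19->6, 21->7, 22->8, 23->9, 26->10.5, 26->10.5, 30->12, 33->13, 37->14
Step 2: Rank sum for X: R1 = 1 + 2 + 4.5 + 8 + 9 + 10.5 + 12 = 47.
Step 3: U_X = R1 - n1(n1+1)/2 = 47 - 7*8/2 = 47 - 28 = 19.
       U_Y = n1*n2 - U_X = 49 - 19 = 30.
Step 4: Ties are present, so use the tie-corrected normal approximation (with continuity correction) for the p-value.
Step 5: p-value = 0.521987; compare to alpha = 0.1. fail to reject H0.

U_X = 19, p = 0.521987, fail to reject H0 at alpha = 0.1.


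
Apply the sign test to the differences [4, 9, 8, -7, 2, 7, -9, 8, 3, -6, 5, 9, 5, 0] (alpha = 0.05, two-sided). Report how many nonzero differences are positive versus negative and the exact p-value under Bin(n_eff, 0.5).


Step 1: Discard zero differences. Original n = 14; n_eff = number of nonzero differences = 13.
Nonzero differences (with sign): +4, +9, +8, -7, +2, +7, -9, +8, +3, -6, +5, +9, +5
Step 2: Count signs: positive = 10, negative = 3.
Step 3: Under H0: P(positive) = 0.5, so the number of positives S ~ Bin(13, 0.5).
Step 4: Two-sided exact p-value = sum of Bin(13,0.5) probabilities at or below the observed probability = 0.092285.
Step 5: alpha = 0.05. fail to reject H0.

n_eff = 13, pos = 10, neg = 3, p = 0.092285, fail to reject H0.


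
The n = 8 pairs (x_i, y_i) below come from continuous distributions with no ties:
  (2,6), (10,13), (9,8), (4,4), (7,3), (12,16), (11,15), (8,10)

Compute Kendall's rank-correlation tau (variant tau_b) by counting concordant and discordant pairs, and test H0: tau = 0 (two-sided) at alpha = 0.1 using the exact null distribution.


Step 1: Enumerate the 28 unordered pairs (i,j) with i<j and classify each by sign(x_j-x_i) * sign(y_j-y_i).
  (1,2):dx=+8,dy=+7->C; (1,3):dx=+7,dy=+2->C; (1,4):dx=+2,dy=-2->D; (1,5):dx=+5,dy=-3->D
  (1,6):dx=+10,dy=+10->C; (1,7):dx=+9,dy=+9->C; (1,8):dx=+6,dy=+4->C; (2,3):dx=-1,dy=-5->C
  (2,4):dx=-6,dy=-9->C; (2,5):dx=-3,dy=-10->C; (2,6):dx=+2,dy=+3->C; (2,7):dx=+1,dy=+2->C
  (2,8):dx=-2,dy=-3->C; (3,4):dx=-5,dy=-4->C; (3,5):dx=-2,dy=-5->C; (3,6):dx=+3,dy=+8->C
  (3,7):dx=+2,dy=+7->C; (3,8):dx=-1,dy=+2->D; (4,5):dx=+3,dy=-1->D; (4,6):dx=+8,dy=+12->C
  (4,7):dx=+7,dy=+11->C; (4,8):dx=+4,dy=+6->C; (5,6):dx=+5,dy=+13->C; (5,7):dx=+4,dy=+12->C
  (5,8):dx=+1,dy=+7->C; (6,7):dx=-1,dy=-1->C; (6,8):dx=-4,dy=-6->C; (7,8):dx=-3,dy=-5->C
Step 2: C = 24, D = 4, total pairs = 28.
Step 3: tau = (C - D)/(n(n-1)/2) = (24 - 4)/28 = 0.714286.
Step 4: Exact two-sided p-value (enumerate n! = 40320 permutations of y under H0): p = 0.014137.
Step 5: alpha = 0.1. reject H0.

tau_b = 0.7143 (C=24, D=4), p = 0.014137, reject H0.


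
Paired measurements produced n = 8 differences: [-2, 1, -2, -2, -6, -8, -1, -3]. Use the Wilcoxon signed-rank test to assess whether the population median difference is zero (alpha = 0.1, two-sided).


Step 1: Drop any zero differences (none here) and take |d_i|.
|d| = [2, 1, 2, 2, 6, 8, 1, 3]
Step 2: Midrank |d_i| (ties get averaged ranks).
ranks: |2|->4, |1|->1.5, |2|->4, |2|->4, |6|->7, |8|->8, |1|->1.5, |3|->6
Step 3: Attach original signs; sum ranks with positive sign and with negative sign.
W+ = 1.5 = 1.5
W- = 4 + 4 + 4 + 7 + 8 + 1.5 + 6 = 34.5
(Check: W+ + W- = 36 should equal n(n+1)/2 = 36.)
Step 4: Test statistic W = min(W+, W-) = 1.5.
Step 5: Ties in |d|, so use the tie-corrected normal approximation.
        E[W] = n(n+1)/4 = 8*9/4 = 18.
        Tie groups: |d|=1 (t=2), |d|=2 (t=3); sum(t^3 - t) = 30.
        Var[W] = n(n+1)(2n+1)/24 - sum(t^3-t)/48 = 1224/24 - 30/48 = 50.375.
        z = (W - E[W]) / sqrt(Var[W]) = (1.5 - 18) / 7.0975 = -2.3248.
        Two-sided p = 2*Phi(z) = 0.020085.
Step 6: alpha = 0.1. reject H0.

W+ = 1.5, W- = 34.5, W = min = 1.5, p = 0.020085, reject H0.


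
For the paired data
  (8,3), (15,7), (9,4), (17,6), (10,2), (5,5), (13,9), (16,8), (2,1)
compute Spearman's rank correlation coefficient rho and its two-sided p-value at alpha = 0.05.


Step 1: Rank x and y separately (midranks; no ties here).
rank(x): 8->3, 15->7, 9->4, 17->9, 10->5, 5->2, 13->6, 16->8, 2->1
rank(y): 3->3, 7->7, 4->4, 6->6, 2->2, 5->5, 9->9, 8->8, 1->1
Step 2: d_i = R_x(i) - R_y(i); compute d_i^2.
  (3-3)^2=0, (7-7)^2=0, (4-4)^2=0, (9-6)^2=9, (5-2)^2=9, (2-5)^2=9, (6-9)^2=9, (8-8)^2=0, (1-1)^2=0
sum(d^2) = 36.
Step 3: rho = 1 - 6*36 / (9*(9^2 - 1)) = 1 - 216/720 = 0.700000.
Step 4: Under H0, t = rho * sqrt((n-2)/(1-rho^2)) = 2.5934 ~ t(7).
Step 5: Two-sided p-value from the t-distribution with 7 df = 0.035770.
Step 6: alpha = 0.05. reject H0.

rho = 0.7000, p = 0.035770, reject H0 at alpha = 0.05.


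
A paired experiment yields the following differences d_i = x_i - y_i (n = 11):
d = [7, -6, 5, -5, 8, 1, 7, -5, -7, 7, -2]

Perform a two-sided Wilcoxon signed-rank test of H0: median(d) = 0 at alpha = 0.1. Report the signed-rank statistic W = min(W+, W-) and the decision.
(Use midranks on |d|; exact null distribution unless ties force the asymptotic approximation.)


Step 1: Drop any zero differences (none here) and take |d_i|.
|d| = [7, 6, 5, 5, 8, 1, 7, 5, 7, 7, 2]
Step 2: Midrank |d_i| (ties get averaged ranks).
ranks: |7|->8.5, |6|->6, |5|->4, |5|->4, |8|->11, |1|->1, |7|->8.5, |5|->4, |7|->8.5, |7|->8.5, |2|->2
Step 3: Attach original signs; sum ranks with positive sign and with negative sign.
W+ = 8.5 + 4 + 11 + 1 + 8.5 + 8.5 = 41.5
W- = 6 + 4 + 4 + 8.5 + 2 = 24.5
(Check: W+ + W- = 66 should equal n(n+1)/2 = 66.)
Step 4: Test statistic W = min(W+, W-) = 24.5.
Step 5: Ties in |d|, so use the tie-corrected normal approximation.
        E[W] = n(n+1)/4 = 11*12/4 = 33.
        Tie groups: |d|=5 (t=3), |d|=7 (t=4); sum(t^3 - t) = 84.
        Var[W] = n(n+1)(2n+1)/24 - sum(t^3-t)/48 = 3036/24 - 84/48 = 124.75.
        z = (W - E[W]) / sqrt(Var[W]) = (24.5 - 33) / 11.1692 = -0.7610.
        Two-sided p = 2*Phi(z) = 0.446642.
Step 6: alpha = 0.1. fail to reject H0.

W+ = 41.5, W- = 24.5, W = min = 24.5, p = 0.446642, fail to reject H0.


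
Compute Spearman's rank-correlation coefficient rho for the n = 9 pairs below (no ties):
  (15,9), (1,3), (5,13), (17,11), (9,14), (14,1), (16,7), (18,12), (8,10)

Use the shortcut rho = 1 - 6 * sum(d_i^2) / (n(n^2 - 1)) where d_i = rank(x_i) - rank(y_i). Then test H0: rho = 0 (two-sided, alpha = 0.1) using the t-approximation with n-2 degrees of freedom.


Step 1: Rank x and y separately (midranks; no ties here).
rank(x): 15->6, 1->1, 5->2, 17->8, 9->4, 14->5, 16->7, 18->9, 8->3
rank(y): 9->4, 3->2, 13->8, 11->6, 14->9, 1->1, 7->3, 12->7, 10->5
Step 2: d_i = R_x(i) - R_y(i); compute d_i^2.
  (6-4)^2=4, (1-2)^2=1, (2-8)^2=36, (8-6)^2=4, (4-9)^2=25, (5-1)^2=16, (7-3)^2=16, (9-7)^2=4, (3-5)^2=4
sum(d^2) = 110.
Step 3: rho = 1 - 6*110 / (9*(9^2 - 1)) = 1 - 660/720 = 0.083333.
Step 4: Under H0, t = rho * sqrt((n-2)/(1-rho^2)) = 0.2212 ~ t(7).
Step 5: Two-sided p-value from the t-distribution with 7 df = 0.831214.
Step 6: alpha = 0.1. fail to reject H0.

rho = 0.0833, p = 0.831214, fail to reject H0 at alpha = 0.1.


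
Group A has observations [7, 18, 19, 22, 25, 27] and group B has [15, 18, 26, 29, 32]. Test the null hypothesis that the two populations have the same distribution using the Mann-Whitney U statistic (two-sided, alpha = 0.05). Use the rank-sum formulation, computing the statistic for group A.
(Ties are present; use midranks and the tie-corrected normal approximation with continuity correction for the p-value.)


Step 1: Combine and sort all 11 observations; assign midranks.
sorted (value, group): (7,X), (15,Y), (18,X), (18,Y), (19,X), (22,X), (25,X), (26,Y), (27,X), (29,Y), (32,Y)
ranks: 7->1, 15->2, 18->3.5, 18->3.5, 19->5, 22->6, 25->7, 26->8, 27->9, 29->10, 32->11
Step 2: Rank sum for X: R1 = 1 + 3.5 + 5 + 6 + 7 + 9 = 31.5.
Step 3: U_X = R1 - n1(n1+1)/2 = 31.5 - 6*7/2 = 31.5 - 21 = 10.5.
       U_Y = n1*n2 - U_X = 30 - 10.5 = 19.5.
Step 4: Ties are present, so use the tie-corrected normal approximation (with continuity correction) for the p-value.
Step 5: p-value = 0.464192; compare to alpha = 0.05. fail to reject H0.

U_X = 10.5, p = 0.464192, fail to reject H0 at alpha = 0.05.


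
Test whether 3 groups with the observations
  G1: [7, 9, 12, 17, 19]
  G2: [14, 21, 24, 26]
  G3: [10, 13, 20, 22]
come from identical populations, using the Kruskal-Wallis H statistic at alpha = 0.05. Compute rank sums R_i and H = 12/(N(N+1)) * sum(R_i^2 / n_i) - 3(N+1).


Step 1: Combine all N = 13 observations and assign midranks.
sorted (value, group, rank): (7,G1,1), (9,G1,2), (10,G3,3), (12,G1,4), (13,G3,5), (14,G2,6), (17,G1,7), (19,G1,8), (20,G3,9), (21,G2,10), (22,G3,11), (24,G2,12), (26,G2,13)
Step 2: Sum ranks within each group.
R_1 = 22 (n_1 = 5)
R_2 = 41 (n_2 = 4)
R_3 = 28 (n_3 = 4)
Step 3: H = 12/(N(N+1)) * sum(R_i^2/n_i) - 3(N+1)
     = 12/(13*14) * (22^2/5 + 41^2/4 + 28^2/4) - 3*14
     = 0.065934 * 713.05 - 42
     = 5.014286.
Step 4: No ties, so H is used without correction.
Step 5: Under H0, H ~ chi^2(2); p-value = 0.081501.
Step 6: alpha = 0.05. fail to reject H0.

H = 5.0143, df = 2, p = 0.081501, fail to reject H0.


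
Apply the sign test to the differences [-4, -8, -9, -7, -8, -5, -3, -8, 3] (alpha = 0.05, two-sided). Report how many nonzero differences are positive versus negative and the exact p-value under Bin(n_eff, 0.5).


Step 1: Discard zero differences. Original n = 9; n_eff = number of nonzero differences = 9.
Nonzero differences (with sign): -4, -8, -9, -7, -8, -5, -3, -8, +3
Step 2: Count signs: positive = 1, negative = 8.
Step 3: Under H0: P(positive) = 0.5, so the number of positives S ~ Bin(9, 0.5).
Step 4: Two-sided exact p-value = sum of Bin(9,0.5) probabilities at or below the observed probability = 0.039062.
Step 5: alpha = 0.05. reject H0.

n_eff = 9, pos = 1, neg = 8, p = 0.039062, reject H0.


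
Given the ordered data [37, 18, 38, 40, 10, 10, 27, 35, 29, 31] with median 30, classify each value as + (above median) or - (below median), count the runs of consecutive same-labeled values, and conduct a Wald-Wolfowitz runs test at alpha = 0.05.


Step 1: Compute median = 30; label A = above, B = below.
Labels in order: ABAABBBABA  (n_A = 5, n_B = 5)
Step 2: Count runs R = 7.
Step 3: Under H0 (random ordering), E[R] = 2*n_A*n_B/(n_A+n_B) + 1 = 2*5*5/10 + 1 = 6.0000.
        Var[R] = 2*n_A*n_B*(2*n_A*n_B - n_A - n_B) / ((n_A+n_B)^2 * (n_A+n_B-1)) = 2000/900 = 2.2222.
        SD[R] = 1.4907.
Step 4: Continuity-corrected z = (R - 0.5 - E[R]) / SD[R] = (7 - 0.5 - 6.0000) / 1.4907 = 0.3354.
Step 5: Two-sided p-value via normal approximation = 2*(1 - Phi(|z|)) = 0.737316.
Step 6: alpha = 0.05. fail to reject H0.

R = 7, z = 0.3354, p = 0.737316, fail to reject H0.


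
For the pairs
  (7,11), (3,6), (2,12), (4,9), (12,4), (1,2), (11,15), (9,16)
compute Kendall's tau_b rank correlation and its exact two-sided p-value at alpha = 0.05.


Step 1: Enumerate the 28 unordered pairs (i,j) with i<j and classify each by sign(x_j-x_i) * sign(y_j-y_i).
  (1,2):dx=-4,dy=-5->C; (1,3):dx=-5,dy=+1->D; (1,4):dx=-3,dy=-2->C; (1,5):dx=+5,dy=-7->D
  (1,6):dx=-6,dy=-9->C; (1,7):dx=+4,dy=+4->C; (1,8):dx=+2,dy=+5->C; (2,3):dx=-1,dy=+6->D
  (2,4):dx=+1,dy=+3->C; (2,5):dx=+9,dy=-2->D; (2,6):dx=-2,dy=-4->C; (2,7):dx=+8,dy=+9->C
  (2,8):dx=+6,dy=+10->C; (3,4):dx=+2,dy=-3->D; (3,5):dx=+10,dy=-8->D; (3,6):dx=-1,dy=-10->C
  (3,7):dx=+9,dy=+3->C; (3,8):dx=+7,dy=+4->C; (4,5):dx=+8,dy=-5->D; (4,6):dx=-3,dy=-7->C
  (4,7):dx=+7,dy=+6->C; (4,8):dx=+5,dy=+7->C; (5,6):dx=-11,dy=-2->C; (5,7):dx=-1,dy=+11->D
  (5,8):dx=-3,dy=+12->D; (6,7):dx=+10,dy=+13->C; (6,8):dx=+8,dy=+14->C; (7,8):dx=-2,dy=+1->D
Step 2: C = 18, D = 10, total pairs = 28.
Step 3: tau = (C - D)/(n(n-1)/2) = (18 - 10)/28 = 0.285714.
Step 4: Exact two-sided p-value (enumerate n! = 40320 permutations of y under H0): p = 0.398760.
Step 5: alpha = 0.05. fail to reject H0.

tau_b = 0.2857 (C=18, D=10), p = 0.398760, fail to reject H0.


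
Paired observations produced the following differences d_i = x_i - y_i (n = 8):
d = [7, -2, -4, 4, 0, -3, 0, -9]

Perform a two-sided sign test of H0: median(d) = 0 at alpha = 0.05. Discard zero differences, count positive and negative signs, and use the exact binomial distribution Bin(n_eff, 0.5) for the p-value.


Step 1: Discard zero differences. Original n = 8; n_eff = number of nonzero differences = 6.
Nonzero differences (with sign): +7, -2, -4, +4, -3, -9
Step 2: Count signs: positive = 2, negative = 4.
Step 3: Under H0: P(positive) = 0.5, so the number of positives S ~ Bin(6, 0.5).
Step 4: Two-sided exact p-value = sum of Bin(6,0.5) probabilities at or below the observed probability = 0.687500.
Step 5: alpha = 0.05. fail to reject H0.

n_eff = 6, pos = 2, neg = 4, p = 0.687500, fail to reject H0.


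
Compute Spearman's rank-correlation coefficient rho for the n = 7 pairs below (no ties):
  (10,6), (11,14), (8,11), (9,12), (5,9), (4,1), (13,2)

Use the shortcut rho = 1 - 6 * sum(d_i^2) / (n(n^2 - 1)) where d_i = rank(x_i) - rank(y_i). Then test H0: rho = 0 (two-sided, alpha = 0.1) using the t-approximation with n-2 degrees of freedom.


Step 1: Rank x and y separately (midranks; no ties here).
rank(x): 10->5, 11->6, 8->3, 9->4, 5->2, 4->1, 13->7
rank(y): 6->3, 14->7, 11->5, 12->6, 9->4, 1->1, 2->2
Step 2: d_i = R_x(i) - R_y(i); compute d_i^2.
  (5-3)^2=4, (6-7)^2=1, (3-5)^2=4, (4-6)^2=4, (2-4)^2=4, (1-1)^2=0, (7-2)^2=25
sum(d^2) = 42.
Step 3: rho = 1 - 6*42 / (7*(7^2 - 1)) = 1 - 252/336 = 0.250000.
Step 4: Under H0, t = rho * sqrt((n-2)/(1-rho^2)) = 0.5774 ~ t(5).
Step 5: Two-sided p-value from the t-distribution with 5 df = 0.588724.
Step 6: alpha = 0.1. fail to reject H0.

rho = 0.2500, p = 0.588724, fail to reject H0 at alpha = 0.1.


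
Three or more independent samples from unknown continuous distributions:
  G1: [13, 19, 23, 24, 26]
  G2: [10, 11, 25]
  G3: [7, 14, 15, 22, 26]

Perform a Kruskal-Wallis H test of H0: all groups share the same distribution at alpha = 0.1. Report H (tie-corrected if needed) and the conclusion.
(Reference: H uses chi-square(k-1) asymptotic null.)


Step 1: Combine all N = 13 observations and assign midranks.
sorted (value, group, rank): (7,G3,1), (10,G2,2), (11,G2,3), (13,G1,4), (14,G3,5), (15,G3,6), (19,G1,7), (22,G3,8), (23,G1,9), (24,G1,10), (25,G2,11), (26,G1,12.5), (26,G3,12.5)
Step 2: Sum ranks within each group.
R_1 = 42.5 (n_1 = 5)
R_2 = 16 (n_2 = 3)
R_3 = 32.5 (n_3 = 5)
Step 3: H = 12/(N(N+1)) * sum(R_i^2/n_i) - 3(N+1)
     = 12/(13*14) * (42.5^2/5 + 16^2/3 + 32.5^2/5) - 3*14
     = 0.065934 * 657.833 - 42
     = 1.373626.
Step 4: Ties present; correction factor C = 1 - 6/(13^3 - 13) = 0.997253. Corrected H = 1.373626 / 0.997253 = 1.377410.
Step 5: Under H0, H ~ chi^2(2); p-value = 0.502226.
Step 6: alpha = 0.1. fail to reject H0.

H = 1.3774, df = 2, p = 0.502226, fail to reject H0.


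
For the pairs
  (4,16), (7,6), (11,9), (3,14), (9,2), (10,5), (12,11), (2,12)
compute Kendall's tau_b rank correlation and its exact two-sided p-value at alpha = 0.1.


Step 1: Enumerate the 28 unordered pairs (i,j) with i<j and classify each by sign(x_j-x_i) * sign(y_j-y_i).
  (1,2):dx=+3,dy=-10->D; (1,3):dx=+7,dy=-7->D; (1,4):dx=-1,dy=-2->C; (1,5):dx=+5,dy=-14->D
  (1,6):dx=+6,dy=-11->D; (1,7):dx=+8,dy=-5->D; (1,8):dx=-2,dy=-4->C; (2,3):dx=+4,dy=+3->C
  (2,4):dx=-4,dy=+8->D; (2,5):dx=+2,dy=-4->D; (2,6):dx=+3,dy=-1->D; (2,7):dx=+5,dy=+5->C
  (2,8):dx=-5,dy=+6->D; (3,4):dx=-8,dy=+5->D; (3,5):dx=-2,dy=-7->C; (3,6):dx=-1,dy=-4->C
  (3,7):dx=+1,dy=+2->C; (3,8):dx=-9,dy=+3->D; (4,5):dx=+6,dy=-12->D; (4,6):dx=+7,dy=-9->D
  (4,7):dx=+9,dy=-3->D; (4,8):dx=-1,dy=-2->C; (5,6):dx=+1,dy=+3->C; (5,7):dx=+3,dy=+9->C
  (5,8):dx=-7,dy=+10->D; (6,7):dx=+2,dy=+6->C; (6,8):dx=-8,dy=+7->D; (7,8):dx=-10,dy=+1->D
Step 2: C = 11, D = 17, total pairs = 28.
Step 3: tau = (C - D)/(n(n-1)/2) = (11 - 17)/28 = -0.214286.
Step 4: Exact two-sided p-value (enumerate n! = 40320 permutations of y under H0): p = 0.548413.
Step 5: alpha = 0.1. fail to reject H0.

tau_b = -0.2143 (C=11, D=17), p = 0.548413, fail to reject H0.
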